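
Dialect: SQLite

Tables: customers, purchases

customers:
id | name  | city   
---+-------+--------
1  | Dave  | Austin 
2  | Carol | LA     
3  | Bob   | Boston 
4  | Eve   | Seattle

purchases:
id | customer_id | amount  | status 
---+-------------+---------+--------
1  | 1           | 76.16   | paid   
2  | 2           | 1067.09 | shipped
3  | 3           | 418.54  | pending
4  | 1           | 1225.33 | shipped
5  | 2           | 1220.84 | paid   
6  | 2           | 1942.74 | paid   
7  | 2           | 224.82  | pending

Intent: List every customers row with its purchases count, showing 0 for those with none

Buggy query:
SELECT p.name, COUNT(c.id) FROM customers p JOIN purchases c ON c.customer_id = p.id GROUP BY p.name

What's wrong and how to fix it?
Bug: An inner join excludes parents with zero children

Fix: Switch to LEFT JOIN to retain unmatched parent rows

Corrected query:
SELECT p.name, COUNT(c.id) FROM customers p LEFT JOIN purchases c ON c.customer_id = p.id GROUP BY p.name

Result:
name  | COUNT(c.id)
------+------------
Bob   | 1          
Carol | 4          
Dave  | 2          
Eve   | 0          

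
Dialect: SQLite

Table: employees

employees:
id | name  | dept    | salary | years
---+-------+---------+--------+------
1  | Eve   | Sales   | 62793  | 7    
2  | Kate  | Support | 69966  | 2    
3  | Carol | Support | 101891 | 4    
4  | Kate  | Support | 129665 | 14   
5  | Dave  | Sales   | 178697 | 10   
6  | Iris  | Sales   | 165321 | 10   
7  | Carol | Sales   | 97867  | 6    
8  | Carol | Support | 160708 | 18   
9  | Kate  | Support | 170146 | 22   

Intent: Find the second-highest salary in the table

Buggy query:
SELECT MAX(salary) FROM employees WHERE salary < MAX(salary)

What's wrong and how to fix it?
Bug: MAX(salary) on the right of the comparison is an aggregate-in-WHERE error

Fix: Put the inner MAX in a scalar subquery

Corrected query:
SELECT MAX(salary) FROM employees WHERE salary < (SELECT MAX(salary) FROM employees)

Result:
MAX(salary)
-----------
170146     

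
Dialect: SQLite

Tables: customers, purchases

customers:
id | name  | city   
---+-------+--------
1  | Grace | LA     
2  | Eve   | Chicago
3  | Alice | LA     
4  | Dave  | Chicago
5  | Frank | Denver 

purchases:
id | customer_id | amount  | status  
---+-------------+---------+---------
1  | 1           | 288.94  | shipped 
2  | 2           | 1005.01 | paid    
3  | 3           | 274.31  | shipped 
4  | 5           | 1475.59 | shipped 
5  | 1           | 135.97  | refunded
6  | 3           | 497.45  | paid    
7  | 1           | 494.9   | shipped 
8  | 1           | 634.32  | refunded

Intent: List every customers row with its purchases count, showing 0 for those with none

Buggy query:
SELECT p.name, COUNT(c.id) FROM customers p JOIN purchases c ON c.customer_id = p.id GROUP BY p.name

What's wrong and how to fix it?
Bug: INNER JOIN drops customers rows that have no matching purchases rows

Fix: Switch to LEFT JOIN to retain unmatched parent rows

Corrected query:
SELECT p.name, COUNT(c.id) FROM customers p LEFT JOIN purchases c ON c.customer_id = p.id GROUP BY p.name

Result:
name  | COUNT(c.id)
------+------------
Alice | 2          
Dave  | 0          
Eve   | 1          
Frank | 1          
Grace | 4          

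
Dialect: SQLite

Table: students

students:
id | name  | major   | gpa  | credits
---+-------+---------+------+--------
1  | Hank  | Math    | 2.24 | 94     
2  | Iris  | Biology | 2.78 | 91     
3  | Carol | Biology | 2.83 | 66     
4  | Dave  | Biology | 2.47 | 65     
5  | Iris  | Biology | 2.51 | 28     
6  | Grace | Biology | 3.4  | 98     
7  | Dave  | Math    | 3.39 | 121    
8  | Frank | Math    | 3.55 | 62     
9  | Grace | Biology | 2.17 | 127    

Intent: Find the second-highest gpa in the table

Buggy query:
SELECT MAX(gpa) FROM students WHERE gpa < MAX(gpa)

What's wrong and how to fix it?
Bug: MAX(gpa) on the right of the comparison is an aggregate-in-WHERE error

Fix: Put the inner MAX in a scalar subquery

Corrected query:
SELECT MAX(gpa) FROM students WHERE gpa < (SELECT MAX(gpa) FROM students)

Result:
MAX(gpa)
--------
3.4     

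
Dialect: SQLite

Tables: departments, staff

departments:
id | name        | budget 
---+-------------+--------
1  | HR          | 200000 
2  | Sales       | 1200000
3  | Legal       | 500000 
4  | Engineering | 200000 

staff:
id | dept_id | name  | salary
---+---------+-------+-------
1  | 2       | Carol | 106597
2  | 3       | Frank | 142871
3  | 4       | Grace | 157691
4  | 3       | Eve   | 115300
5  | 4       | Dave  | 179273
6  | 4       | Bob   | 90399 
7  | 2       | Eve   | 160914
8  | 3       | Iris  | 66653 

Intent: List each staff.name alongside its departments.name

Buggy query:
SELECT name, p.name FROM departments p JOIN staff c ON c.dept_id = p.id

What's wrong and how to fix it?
Bug: 'name' exists in both joined tables, so the database can't tell which one is meant

Fix: Qualify the column with its table alias (c.name)

Corrected query:
SELECT c.name, p.name FROM departments p JOIN staff c ON c.dept_id = p.id

Result:
name  | name       
------+------------
Carol | Sales      
Frank | Legal      
Grace | Engineering
Eve   | Legal      
Dave  | Engineering
Bob   | Engineering
Eve   | Sales      
Iris  | Legal      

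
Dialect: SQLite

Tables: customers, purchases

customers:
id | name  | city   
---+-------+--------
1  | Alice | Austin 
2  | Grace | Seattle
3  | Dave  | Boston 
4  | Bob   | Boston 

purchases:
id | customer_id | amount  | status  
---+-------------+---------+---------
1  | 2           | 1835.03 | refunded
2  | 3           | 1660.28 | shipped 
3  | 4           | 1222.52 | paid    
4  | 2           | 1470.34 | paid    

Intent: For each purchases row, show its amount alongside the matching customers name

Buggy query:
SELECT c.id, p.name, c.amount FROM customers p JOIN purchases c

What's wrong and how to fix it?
Bug: Missing join condition: each purchases row is matched to all customers rows instead of just its own

Fix: Add ON c.customer_id = p.id to the JOIN

Corrected query:
SELECT c.id, p.name, c.amount FROM customers p JOIN purchases c ON c.customer_id = p.id

Result:
id | name  | amount 
---+-------+--------
1  | Grace | 1835.03
2  | Dave  | 1660.28
3  | Bob   | 1222.52
4  | Grace | 1470.34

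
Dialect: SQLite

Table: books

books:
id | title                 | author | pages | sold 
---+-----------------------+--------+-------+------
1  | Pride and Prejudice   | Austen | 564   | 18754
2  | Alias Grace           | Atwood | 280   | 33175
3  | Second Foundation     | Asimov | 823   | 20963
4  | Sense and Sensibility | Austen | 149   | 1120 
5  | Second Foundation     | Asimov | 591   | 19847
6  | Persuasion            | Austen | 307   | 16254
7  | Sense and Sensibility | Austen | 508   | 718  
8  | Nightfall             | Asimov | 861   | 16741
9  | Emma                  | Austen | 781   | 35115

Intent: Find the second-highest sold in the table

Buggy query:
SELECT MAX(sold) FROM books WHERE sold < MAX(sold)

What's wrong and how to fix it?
Bug: MAX(sold) on the right of the comparison is an aggregate-in-WHERE error

Fix: Put the inner MAX in a scalar subquery

Corrected query:
SELECT MAX(sold) FROM books WHERE sold < (SELECT MAX(sold) FROM books)

Result:
MAX(sold)
---------
33175    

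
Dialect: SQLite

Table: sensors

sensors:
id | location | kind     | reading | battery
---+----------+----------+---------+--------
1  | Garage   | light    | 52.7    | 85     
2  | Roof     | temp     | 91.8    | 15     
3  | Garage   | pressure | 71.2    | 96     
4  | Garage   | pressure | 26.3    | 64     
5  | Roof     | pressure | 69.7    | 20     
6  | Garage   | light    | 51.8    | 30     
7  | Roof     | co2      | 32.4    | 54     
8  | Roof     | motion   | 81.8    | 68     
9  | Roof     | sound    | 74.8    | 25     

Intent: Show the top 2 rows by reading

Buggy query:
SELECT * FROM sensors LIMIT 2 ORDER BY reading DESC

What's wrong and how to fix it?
Bug: LIMIT must come after ORDER BY

Fix: Swap the clauses: ORDER BY first, then LIMIT

Corrected query:
SELECT * FROM sensors ORDER BY reading DESC LIMIT 2

Result:
id | location | kind   | reading | battery
---+----------+--------+---------+--------
2  | Roof     | temp   | 91.8    | 15     
8  | Roof     | motion | 81.8    | 68     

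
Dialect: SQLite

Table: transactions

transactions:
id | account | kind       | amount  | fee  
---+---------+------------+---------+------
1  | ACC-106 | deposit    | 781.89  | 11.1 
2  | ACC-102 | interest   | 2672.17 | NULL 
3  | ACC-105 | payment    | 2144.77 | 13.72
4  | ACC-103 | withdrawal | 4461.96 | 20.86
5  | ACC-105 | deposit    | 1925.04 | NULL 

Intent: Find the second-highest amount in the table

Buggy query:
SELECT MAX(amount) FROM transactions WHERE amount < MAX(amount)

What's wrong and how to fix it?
Bug: The inner MAX is an aggregate inside WHERE, which is not allowed

Fix: Compute the overall MAX in a subquery, then take MAX of rows below it

Corrected query:
SELECT MAX(amount) FROM transactions WHERE amount < (SELECT MAX(amount) FROM transactions)

Result:
MAX(amount)
-----------
2672.17    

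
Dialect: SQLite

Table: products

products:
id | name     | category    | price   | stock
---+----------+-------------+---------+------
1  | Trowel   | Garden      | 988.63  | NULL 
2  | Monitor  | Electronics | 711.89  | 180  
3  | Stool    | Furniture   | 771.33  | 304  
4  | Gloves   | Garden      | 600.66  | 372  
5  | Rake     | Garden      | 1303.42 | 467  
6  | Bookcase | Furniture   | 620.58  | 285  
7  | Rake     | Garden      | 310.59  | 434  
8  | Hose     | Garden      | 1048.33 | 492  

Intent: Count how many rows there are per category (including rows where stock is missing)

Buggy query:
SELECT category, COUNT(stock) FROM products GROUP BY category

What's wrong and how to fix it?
Bug: COUNT(column) counts non-NULL values only; rows with NULL stock aren't counted

Fix: Use COUNT(*) to count all rows regardless of NULL

Corrected query:
SELECT category, COUNT(*) FROM products GROUP BY category

Result:
category    | COUNT(*)
------------+---------
Electronics | 1       
Furniture   | 2       
Garden      | 5       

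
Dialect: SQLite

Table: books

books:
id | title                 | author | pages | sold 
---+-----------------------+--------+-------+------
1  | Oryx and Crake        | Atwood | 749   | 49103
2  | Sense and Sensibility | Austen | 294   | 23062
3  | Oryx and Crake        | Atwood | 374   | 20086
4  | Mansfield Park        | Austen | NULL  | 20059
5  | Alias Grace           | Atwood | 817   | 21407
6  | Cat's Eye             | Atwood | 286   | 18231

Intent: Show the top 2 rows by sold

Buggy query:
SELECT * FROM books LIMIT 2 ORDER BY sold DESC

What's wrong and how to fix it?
Bug: ORDER BY cannot follow LIMIT; LIMIT is the final clause

Fix: Swap the clauses: ORDER BY first, then LIMIT

Corrected query:
SELECT * FROM books ORDER BY sold DESC LIMIT 2

Result:
id | title                 | author | pages | sold 
---+-----------------------+--------+-------+------
1  | Oryx and Crake        | Atwood | 749   | 49103
2  | Sense and Sensibility | Austen | 294   | 23062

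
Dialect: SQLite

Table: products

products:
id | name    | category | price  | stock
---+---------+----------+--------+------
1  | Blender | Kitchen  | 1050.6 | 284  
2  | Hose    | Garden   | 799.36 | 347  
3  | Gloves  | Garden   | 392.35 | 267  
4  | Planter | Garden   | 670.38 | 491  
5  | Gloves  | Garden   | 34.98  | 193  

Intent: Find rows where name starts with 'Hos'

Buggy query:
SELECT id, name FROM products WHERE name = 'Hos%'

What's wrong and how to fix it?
Bug: Wildcards only work with LIKE; '=' treats '%' as a literal character

Fix: Use LIKE for wildcard pattern matching

Corrected query:
SELECT id, name FROM products WHERE name LIKE 'Hos%'

Result:
id | name
---+-----
2  | Hose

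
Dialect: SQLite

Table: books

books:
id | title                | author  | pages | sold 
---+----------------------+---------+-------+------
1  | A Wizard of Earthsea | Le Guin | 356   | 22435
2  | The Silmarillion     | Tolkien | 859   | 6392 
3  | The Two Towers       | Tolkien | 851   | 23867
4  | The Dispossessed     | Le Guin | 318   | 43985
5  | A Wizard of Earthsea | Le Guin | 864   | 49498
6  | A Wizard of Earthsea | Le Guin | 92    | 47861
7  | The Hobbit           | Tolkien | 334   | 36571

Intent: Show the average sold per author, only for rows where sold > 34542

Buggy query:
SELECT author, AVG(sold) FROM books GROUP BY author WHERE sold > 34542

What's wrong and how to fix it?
Bug: Row-level WHERE must come before GROUP BY in the clause order

Fix: Place WHERE between FROM and GROUP BY

Corrected query:
SELECT author, AVG(sold) FROM books WHERE sold > 34542 GROUP BY author

Result:
author  | AVG(sold)   
--------+-------------
Le Guin | 47114.666667
Tolkien | 36571       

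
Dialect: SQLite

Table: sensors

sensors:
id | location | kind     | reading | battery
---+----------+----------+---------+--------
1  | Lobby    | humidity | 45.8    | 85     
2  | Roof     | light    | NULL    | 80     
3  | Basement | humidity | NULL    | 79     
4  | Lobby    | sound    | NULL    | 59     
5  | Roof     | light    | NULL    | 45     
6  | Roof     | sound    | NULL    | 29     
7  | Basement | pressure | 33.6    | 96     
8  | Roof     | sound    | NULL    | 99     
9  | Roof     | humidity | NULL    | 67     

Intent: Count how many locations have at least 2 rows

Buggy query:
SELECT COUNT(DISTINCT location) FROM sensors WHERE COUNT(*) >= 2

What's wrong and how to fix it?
Bug: COUNT(*) cannot appear in WHERE; the per-group count doesn't exist yet

Fix: Group first with HAVING COUNT(*) >= 2, then COUNT the resulting groups

Corrected query:
SELECT COUNT(*) FROM (SELECT location FROM sensors GROUP BY location HAVING COUNT(*) >= 2)

Result:
COUNT(*)
--------
3       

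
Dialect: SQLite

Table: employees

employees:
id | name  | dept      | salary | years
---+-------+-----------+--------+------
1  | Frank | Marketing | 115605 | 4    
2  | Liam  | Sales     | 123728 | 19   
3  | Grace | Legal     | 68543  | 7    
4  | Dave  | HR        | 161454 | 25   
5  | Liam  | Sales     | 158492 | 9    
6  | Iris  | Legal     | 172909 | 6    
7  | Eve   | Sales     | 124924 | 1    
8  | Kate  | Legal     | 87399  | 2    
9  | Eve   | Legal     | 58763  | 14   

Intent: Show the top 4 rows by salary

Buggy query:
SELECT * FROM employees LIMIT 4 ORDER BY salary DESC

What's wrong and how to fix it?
Bug: LIMIT must come after ORDER BY

Fix: Swap the clauses: ORDER BY first, then LIMIT

Corrected query:
SELECT * FROM employees ORDER BY salary DESC LIMIT 4

Result:
id | name | dept  | salary | years
---+------+-------+--------+------
6  | Iris | Legal | 172909 | 6    
4  | Dave | HR    | 161454 | 25   
5  | Liam | Sales | 158492 | 9    
7  | Eve  | Sales | 124924 | 1    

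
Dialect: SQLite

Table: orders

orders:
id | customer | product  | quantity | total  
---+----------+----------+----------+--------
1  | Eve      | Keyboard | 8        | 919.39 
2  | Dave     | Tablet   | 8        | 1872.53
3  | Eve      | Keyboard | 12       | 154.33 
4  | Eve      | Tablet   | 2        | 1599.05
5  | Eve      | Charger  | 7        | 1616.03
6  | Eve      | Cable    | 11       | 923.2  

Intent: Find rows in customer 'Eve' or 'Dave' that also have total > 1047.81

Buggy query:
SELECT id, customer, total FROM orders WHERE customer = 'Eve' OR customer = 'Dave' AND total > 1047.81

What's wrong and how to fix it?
Bug: Without parentheses, AND is evaluated before OR, so the total filter only applies to the 'Dave' branch

Fix: Add parentheses around the OR so the AND applies to both alternatives

Corrected query:
SELECT id, customer, total FROM orders WHERE (customer = 'Eve' OR customer = 'Dave') AND total > 1047.81

Result:
id | customer | total  
---+----------+--------
2  | Dave     | 1872.53
4  | Eve      | 1599.05
5  | Eve      | 1616.03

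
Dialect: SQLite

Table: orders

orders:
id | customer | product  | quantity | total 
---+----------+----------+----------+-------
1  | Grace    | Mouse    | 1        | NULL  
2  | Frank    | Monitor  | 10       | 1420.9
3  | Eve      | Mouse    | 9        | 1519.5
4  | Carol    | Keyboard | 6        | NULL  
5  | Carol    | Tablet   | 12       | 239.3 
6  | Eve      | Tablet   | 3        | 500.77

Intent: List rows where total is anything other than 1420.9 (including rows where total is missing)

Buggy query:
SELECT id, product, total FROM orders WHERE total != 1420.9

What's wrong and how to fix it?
Bug: 'total != 1420.9' is unknown when total is NULL, so NULL rows are silently excluded

Fix: Add an explicit OR total IS NULL to include the missing-value rows

Corrected query:
SELECT id, product, total FROM orders WHERE total != 1420.9 OR total IS NULL

Result:
id | product  | total 
---+----------+-------
1  | Mouse    | NULL  
3  | Mouse    | 1519.5
4  | Keyboard | NULL  
5  | Tablet   | 239.3 
6  | Tablet   | 500.77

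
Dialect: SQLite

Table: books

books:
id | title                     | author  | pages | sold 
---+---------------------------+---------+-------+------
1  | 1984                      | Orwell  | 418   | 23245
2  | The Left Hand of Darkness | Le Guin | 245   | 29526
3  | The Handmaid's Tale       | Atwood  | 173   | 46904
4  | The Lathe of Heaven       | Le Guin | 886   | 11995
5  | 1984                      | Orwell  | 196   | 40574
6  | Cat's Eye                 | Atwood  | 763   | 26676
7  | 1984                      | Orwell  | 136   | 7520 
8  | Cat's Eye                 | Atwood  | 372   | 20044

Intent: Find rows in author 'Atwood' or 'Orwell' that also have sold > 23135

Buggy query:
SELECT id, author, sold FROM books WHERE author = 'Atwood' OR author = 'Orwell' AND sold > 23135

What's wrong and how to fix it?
Bug: Without parentheses, AND is evaluated before OR, so the sold filter only applies to the 'Orwell' branch

Fix: Add parentheses around the OR so the AND applies to both alternatives

Corrected query:
SELECT id, author, sold FROM books WHERE (author = 'Atwood' OR author = 'Orwell') AND sold > 23135

Result:
id | author | sold 
---+--------+------
1  | Orwell | 23245
3  | Atwood | 46904
5  | Orwell | 40574
6  | Atwood | 26676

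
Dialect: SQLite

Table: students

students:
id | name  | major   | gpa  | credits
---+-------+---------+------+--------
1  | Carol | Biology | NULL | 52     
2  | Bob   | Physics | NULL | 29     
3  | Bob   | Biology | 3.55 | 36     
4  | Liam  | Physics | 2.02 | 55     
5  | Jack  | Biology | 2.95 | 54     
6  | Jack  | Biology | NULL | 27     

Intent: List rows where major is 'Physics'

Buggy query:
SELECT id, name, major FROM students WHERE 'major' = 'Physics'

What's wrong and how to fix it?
Bug: 'major' in single quotes is a string literal, not the column; the comparison is literal-vs-literal and never true

Fix: Remove the quotes around the column name (or use double quotes for an identifier)

Corrected query:
SELECT id, name, major FROM students WHERE major = 'Physics'

Result:
id | name | major  
---+------+--------
2  | Bob  | Physics
4  | Liam | Physics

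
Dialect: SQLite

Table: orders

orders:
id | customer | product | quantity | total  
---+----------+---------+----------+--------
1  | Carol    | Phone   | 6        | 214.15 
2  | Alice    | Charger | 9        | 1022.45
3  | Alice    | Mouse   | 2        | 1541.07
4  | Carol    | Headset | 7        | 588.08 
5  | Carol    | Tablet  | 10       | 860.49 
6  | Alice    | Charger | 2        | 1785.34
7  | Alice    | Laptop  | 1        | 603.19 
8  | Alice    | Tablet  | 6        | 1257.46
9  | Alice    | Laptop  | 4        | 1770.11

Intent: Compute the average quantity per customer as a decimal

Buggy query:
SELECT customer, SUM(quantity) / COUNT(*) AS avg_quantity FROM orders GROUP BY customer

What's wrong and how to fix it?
Bug: SUM(quantity) and COUNT(*) are both integers; the division truncates the fractional part

Fix: Cast one side to REAL so the division keeps the fractional part

Corrected query:
SELECT customer, SUM(quantity) * 1.0 / COUNT(*) AS avg_quantity FROM orders GROUP BY customer

Result:
customer | avg_quantity
---------+-------------
Alice    | 4           
Carol    | 7.666667    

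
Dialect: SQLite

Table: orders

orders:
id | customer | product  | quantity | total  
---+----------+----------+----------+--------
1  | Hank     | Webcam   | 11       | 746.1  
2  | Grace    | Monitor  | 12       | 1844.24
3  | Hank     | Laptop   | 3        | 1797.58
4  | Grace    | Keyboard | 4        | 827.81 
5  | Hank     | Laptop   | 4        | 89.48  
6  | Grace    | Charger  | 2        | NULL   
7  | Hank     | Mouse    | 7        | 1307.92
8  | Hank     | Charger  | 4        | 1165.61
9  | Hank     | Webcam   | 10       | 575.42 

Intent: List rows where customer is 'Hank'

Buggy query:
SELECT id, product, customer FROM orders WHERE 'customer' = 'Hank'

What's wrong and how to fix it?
Bug: 'customer' in single quotes is a string literal, not the column; the comparison is literal-vs-literal and never true

Fix: Remove the quotes around the column name (or use double quotes for an identifier)

Corrected query:
SELECT id, product, customer FROM orders WHERE customer = 'Hank'

Result:
id | product | customer
---+---------+---------
1  | Webcam  | Hank    
3  | Laptop  | Hank    
5  | Laptop  | Hank    
7  | Mouse   | Hank    
8  | Charger | Hank    
9  | Webcam  | Hank    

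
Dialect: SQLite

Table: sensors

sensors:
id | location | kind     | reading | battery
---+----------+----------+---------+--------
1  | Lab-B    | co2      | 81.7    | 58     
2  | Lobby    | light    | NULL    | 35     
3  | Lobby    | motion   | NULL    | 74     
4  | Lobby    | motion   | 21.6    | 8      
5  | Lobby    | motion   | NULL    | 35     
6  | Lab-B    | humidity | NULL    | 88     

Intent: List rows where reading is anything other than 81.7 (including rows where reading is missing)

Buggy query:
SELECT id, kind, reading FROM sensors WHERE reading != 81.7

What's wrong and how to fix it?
Bug: 'reading != 81.7' is unknown when reading is NULL, so NULL rows are silently excluded

Fix: Handle NULL separately with IS NULL alongside the inequality

Corrected query:
SELECT id, kind, reading FROM sensors WHERE reading != 81.7 OR reading IS NULL

Result:
id | kind     | reading
---+----------+--------
2  | light    | NULL   
3  | motion   | NULL   
4  | motion   | 21.6   
5  | motion   | NULL   
6  | humidity | NULL   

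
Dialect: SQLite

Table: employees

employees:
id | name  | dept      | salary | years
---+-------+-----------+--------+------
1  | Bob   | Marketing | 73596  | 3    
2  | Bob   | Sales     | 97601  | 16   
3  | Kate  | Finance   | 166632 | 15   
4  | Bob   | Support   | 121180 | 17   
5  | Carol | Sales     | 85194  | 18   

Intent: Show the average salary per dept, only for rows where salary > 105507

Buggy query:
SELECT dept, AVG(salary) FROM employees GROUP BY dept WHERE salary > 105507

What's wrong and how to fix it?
Bug: WHERE cannot follow GROUP BY

Fix: Move the WHERE clause before GROUP BY

Corrected query:
SELECT dept, AVG(salary) FROM employees WHERE salary > 105507 GROUP BY dept

Result:
dept    | AVG(salary)
--------+------------
Finance | 166632     
Support | 121180     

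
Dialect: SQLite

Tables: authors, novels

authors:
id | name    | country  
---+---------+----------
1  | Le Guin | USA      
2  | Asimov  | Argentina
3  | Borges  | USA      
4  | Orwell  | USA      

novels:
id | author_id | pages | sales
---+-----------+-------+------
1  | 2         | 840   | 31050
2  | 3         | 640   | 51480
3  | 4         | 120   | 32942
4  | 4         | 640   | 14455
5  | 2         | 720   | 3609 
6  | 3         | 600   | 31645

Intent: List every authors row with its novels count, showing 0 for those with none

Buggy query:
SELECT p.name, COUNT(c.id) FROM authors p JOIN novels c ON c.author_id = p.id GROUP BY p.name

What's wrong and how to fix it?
Bug: INNER JOIN drops authors rows that have no matching novels rows

Fix: Switch to LEFT JOIN to retain unmatched parent rows

Corrected query:
SELECT p.name, COUNT(c.id) FROM authors p LEFT JOIN novels c ON c.author_id = p.id GROUP BY p.name

Result:
name    | COUNT(c.id)
--------+------------
Asimov  | 2          
Borges  | 2          
Le Guin | 0          
Orwell  | 2          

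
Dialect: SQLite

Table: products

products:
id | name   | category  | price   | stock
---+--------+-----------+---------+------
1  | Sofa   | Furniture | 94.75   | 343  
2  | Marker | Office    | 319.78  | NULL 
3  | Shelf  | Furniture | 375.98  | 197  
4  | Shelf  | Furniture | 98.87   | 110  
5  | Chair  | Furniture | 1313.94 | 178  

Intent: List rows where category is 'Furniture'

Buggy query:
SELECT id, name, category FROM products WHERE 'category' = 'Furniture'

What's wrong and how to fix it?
Bug: 'category' in single quotes is a string literal, not the column; the comparison is literal-vs-literal and never true

Fix: Remove the quotes around the column name (or use double quotes for an identifier)

Corrected query:
SELECT id, name, category FROM products WHERE category = 'Furniture'

Result:
id | name  | category 
---+-------+----------
1  | Sofa  | Furniture
3  | Shelf | Furniture
4  | Shelf | Furniture
5  | Chair | Furniture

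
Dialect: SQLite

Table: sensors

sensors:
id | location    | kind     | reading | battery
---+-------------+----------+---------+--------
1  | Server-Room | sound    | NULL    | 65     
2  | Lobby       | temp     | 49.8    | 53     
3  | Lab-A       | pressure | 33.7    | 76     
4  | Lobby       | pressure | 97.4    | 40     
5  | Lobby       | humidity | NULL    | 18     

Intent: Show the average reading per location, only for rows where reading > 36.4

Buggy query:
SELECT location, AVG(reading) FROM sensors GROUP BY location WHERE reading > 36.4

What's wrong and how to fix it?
Bug: Row-level WHERE must come before GROUP BY in the clause order

Fix: Place WHERE between FROM and GROUP BY

Corrected query:
SELECT location, AVG(reading) FROM sensors WHERE reading > 36.4 GROUP BY location

Result:
location | AVG(reading)
---------+-------------
Lobby    | 73.6        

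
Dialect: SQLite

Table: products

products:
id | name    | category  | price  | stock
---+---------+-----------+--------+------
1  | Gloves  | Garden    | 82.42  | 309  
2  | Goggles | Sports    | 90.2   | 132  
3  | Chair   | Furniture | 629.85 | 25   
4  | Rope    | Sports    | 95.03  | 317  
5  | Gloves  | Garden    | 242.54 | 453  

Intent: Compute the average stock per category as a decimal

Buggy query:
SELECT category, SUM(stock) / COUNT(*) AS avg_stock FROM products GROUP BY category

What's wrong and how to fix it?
Bug: SUM(stock) and COUNT(*) are both integers; the division truncates the fractional part

Fix: Cast one side to REAL so the division keeps the fractional part

Corrected query:
SELECT category, SUM(stock) * 1.0 / COUNT(*) AS avg_stock FROM products GROUP BY category

Result:
category  | avg_stock
----------+----------
Furniture | 25       
Garden    | 381      
Sports    | 224.5    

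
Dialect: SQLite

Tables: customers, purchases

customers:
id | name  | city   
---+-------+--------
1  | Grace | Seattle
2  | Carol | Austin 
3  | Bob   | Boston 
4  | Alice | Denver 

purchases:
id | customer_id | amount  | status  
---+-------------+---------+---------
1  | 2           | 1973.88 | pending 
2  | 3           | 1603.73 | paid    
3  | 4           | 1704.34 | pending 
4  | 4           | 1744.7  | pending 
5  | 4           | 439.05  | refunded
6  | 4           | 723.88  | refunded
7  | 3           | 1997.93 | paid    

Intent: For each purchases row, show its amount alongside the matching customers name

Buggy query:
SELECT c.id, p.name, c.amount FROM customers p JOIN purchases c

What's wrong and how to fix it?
Bug: JOIN with no ON clause produces a cartesian product; every purchases row pairs with every customers row

Fix: Add ON c.customer_id = p.id to the JOIN

Corrected query:
SELECT c.id, p.name, c.amount FROM customers p JOIN purchases c ON c.customer_id = p.id

Result:
id | name  | amount 
---+-------+--------
1  | Carol | 1973.88
2  | Bob   | 1603.73
3  | Alice | 1704.34
4  | Alice | 1744.7 
5  | Alice | 439.05 
6  | Alice | 723.88 
7  | Bob   | 1997.93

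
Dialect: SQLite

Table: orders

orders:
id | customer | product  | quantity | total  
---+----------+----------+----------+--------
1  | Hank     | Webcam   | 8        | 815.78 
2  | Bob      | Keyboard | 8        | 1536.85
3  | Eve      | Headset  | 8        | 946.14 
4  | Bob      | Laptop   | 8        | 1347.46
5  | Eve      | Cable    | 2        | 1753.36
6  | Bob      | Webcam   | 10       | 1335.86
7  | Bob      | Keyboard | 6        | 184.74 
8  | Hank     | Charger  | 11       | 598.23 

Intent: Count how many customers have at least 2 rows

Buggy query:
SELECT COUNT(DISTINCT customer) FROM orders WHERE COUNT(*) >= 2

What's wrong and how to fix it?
Bug: COUNT(*) cannot appear in WHERE; the per-group count doesn't exist yet

Fix: Group first with HAVING COUNT(*) >= 2, then COUNT the resulting groups

Corrected query:
SELECT COUNT(*) FROM (SELECT customer FROM orders GROUP BY customer HAVING COUNT(*) >= 2)

Result:
COUNT(*)
--------
3       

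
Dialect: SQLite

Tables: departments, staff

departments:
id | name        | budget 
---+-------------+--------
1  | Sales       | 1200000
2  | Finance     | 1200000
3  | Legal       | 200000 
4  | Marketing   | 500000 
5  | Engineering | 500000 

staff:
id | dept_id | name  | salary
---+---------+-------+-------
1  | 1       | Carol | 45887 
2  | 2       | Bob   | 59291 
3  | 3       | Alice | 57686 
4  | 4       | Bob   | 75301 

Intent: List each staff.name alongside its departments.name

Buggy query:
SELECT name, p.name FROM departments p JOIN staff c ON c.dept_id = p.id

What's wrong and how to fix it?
Bug: 'name' exists in both joined tables, so the database can't tell which one is meant

Fix: Prefix ambiguous columns with the table alias

Corrected query:
SELECT c.name, p.name FROM departments p JOIN staff c ON c.dept_id = p.id

Result:
name  | name     
------+----------
Carol | Sales    
Bob   | Finance  
Alice | Legal    
Bob   | Marketing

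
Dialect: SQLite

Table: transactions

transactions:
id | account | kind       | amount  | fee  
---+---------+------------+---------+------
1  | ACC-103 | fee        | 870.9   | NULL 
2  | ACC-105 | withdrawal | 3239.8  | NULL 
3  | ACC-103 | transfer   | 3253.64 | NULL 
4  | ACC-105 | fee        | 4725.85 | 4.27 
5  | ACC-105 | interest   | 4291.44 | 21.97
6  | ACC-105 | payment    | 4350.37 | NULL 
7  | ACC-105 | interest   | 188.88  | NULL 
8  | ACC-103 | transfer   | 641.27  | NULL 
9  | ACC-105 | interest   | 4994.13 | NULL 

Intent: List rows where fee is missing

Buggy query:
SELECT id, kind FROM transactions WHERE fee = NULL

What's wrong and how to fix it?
Bug: '= NULL' is always unknown in SQL three-valued logic, so no rows match

Fix: Replace '= NULL' with 'IS NULL'

Corrected query:
SELECT id, kind FROM transactions WHERE fee IS NULL

Result:
id | kind      
---+-----------
1  | fee       
2  | withdrawal
3  | transfer  
6  | payment   
7  | interest  
8  | transfer  
9  | interest  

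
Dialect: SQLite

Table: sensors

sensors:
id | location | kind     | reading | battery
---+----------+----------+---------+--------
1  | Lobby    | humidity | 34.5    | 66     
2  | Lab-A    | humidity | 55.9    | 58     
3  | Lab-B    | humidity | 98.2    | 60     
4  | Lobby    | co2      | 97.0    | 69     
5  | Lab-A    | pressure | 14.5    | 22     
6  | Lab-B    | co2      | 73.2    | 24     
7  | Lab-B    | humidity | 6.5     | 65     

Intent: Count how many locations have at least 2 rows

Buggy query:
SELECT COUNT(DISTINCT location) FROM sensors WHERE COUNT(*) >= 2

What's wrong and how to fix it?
Bug: WHERE filters individual rows, not groups, so a group-level COUNT is invalid there

Fix: Use a subquery that GROUPs and filters with HAVING, then count its rows

Corrected query:
SELECT COUNT(*) FROM (SELECT location FROM sensors GROUP BY location HAVING COUNT(*) >= 2)

Result:
COUNT(*)
--------
3       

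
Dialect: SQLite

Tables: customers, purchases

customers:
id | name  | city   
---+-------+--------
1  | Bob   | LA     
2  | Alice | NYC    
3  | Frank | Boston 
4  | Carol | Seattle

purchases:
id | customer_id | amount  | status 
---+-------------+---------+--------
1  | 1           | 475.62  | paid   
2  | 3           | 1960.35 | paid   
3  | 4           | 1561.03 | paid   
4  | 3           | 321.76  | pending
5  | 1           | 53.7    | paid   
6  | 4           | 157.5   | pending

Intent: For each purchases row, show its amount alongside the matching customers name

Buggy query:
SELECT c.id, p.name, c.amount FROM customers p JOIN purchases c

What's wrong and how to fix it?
Bug: JOIN with no ON clause produces a cartesian product; every purchases row pairs with every customers row

Fix: Add ON c.customer_id = p.id to the JOIN

Corrected query:
SELECT c.id, p.name, c.amount FROM customers p JOIN purchases c ON c.customer_id = p.id

Result:
id | name  | amount 
---+-------+--------
1  | Bob   | 475.62 
2  | Frank | 1960.35
3  | Carol | 1561.03
4  | Frank | 321.76 
5  | Bob   | 53.7   
6  | Carol | 157.5  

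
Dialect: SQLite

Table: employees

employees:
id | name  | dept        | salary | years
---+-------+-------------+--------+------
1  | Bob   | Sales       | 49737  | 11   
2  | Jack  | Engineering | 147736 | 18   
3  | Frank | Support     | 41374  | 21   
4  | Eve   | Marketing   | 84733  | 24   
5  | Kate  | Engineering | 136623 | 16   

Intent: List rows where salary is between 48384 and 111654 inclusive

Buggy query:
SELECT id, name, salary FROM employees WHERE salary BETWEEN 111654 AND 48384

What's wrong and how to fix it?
Bug: The bounds are reversed; BETWEEN a AND b requires a <= b to match anything

Fix: Write BETWEEN 48384 AND 111654

Corrected query:
SELECT id, name, salary FROM employees WHERE salary BETWEEN 48384 AND 111654

Result:
id | name | salary
---+------+-------
1  | Bob  | 49737 
4  | Eve  | 84733 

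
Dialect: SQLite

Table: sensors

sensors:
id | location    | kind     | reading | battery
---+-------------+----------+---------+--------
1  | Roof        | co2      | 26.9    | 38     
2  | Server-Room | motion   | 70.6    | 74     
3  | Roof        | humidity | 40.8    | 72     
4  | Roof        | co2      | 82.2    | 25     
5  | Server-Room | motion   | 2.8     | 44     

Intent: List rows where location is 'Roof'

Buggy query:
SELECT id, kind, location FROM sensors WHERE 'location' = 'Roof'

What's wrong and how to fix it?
Bug: Single quotes denote string literals in SQL; the column name is being compared as a constant string

Fix: Reference the column as location without single quotes

Corrected query:
SELECT id, kind, location FROM sensors WHERE location = 'Roof'

Result:
id | kind     | location
---+----------+---------
1  | co2      | Roof    
3  | humidity | Roof    
4  | co2      | Roof    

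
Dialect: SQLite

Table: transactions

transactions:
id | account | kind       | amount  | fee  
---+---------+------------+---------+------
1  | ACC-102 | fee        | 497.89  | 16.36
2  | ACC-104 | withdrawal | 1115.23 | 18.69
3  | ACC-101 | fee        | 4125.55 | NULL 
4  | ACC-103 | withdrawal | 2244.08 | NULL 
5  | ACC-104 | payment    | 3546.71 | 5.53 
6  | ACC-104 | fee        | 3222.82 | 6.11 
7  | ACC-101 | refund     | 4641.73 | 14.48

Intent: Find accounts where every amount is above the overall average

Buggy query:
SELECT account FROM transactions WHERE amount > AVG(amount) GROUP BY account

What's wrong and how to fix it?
Bug: WHERE evaluates per row before aggregation, so AVG() is unavailable

Fix: Use a subquery for AVG and a HAVING MIN(...) filter so the condition holds for every row in the group

Corrected query:
SELECT account FROM transactions GROUP BY account HAVING MIN(amount) > (SELECT AVG(amount) FROM transactions)

Result:
account
-------
ACC-101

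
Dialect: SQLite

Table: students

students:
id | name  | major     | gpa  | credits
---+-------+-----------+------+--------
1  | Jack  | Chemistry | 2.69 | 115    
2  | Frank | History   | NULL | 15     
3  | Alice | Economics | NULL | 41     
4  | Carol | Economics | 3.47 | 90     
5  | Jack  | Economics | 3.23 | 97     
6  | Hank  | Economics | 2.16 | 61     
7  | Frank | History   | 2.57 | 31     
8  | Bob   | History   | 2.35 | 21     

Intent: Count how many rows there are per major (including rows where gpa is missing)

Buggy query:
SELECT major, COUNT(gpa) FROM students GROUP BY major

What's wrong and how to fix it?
Bug: COUNT(column) counts non-NULL values only; rows with NULL gpa aren't counted

Fix: Use COUNT(*) to count all rows regardless of NULL

Corrected query:
SELECT major, COUNT(*) FROM students GROUP BY major

Result:
major     | COUNT(*)
----------+---------
Chemistry | 1       
Economics | 4       
History   | 3       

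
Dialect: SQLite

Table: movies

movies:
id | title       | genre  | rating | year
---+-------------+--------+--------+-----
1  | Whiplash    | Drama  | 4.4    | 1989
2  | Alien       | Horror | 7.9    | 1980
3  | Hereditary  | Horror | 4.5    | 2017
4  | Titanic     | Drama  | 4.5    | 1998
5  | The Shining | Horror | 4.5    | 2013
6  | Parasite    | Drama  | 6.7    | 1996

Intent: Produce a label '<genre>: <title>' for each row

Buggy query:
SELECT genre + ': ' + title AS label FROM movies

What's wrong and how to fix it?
Bug: '+' is numeric addition; on text columns SQLite converts them to 0 instead of concatenating

Fix: Use the || operator for string concatenation

Corrected query:
SELECT genre || ': ' || title AS label FROM movies

Result:
label              
-------------------
Drama: Whiplash    
Horror: Alien      
Horror: Hereditary 
Drama: Titanic     
Horror: The Shining
Drama: Parasite    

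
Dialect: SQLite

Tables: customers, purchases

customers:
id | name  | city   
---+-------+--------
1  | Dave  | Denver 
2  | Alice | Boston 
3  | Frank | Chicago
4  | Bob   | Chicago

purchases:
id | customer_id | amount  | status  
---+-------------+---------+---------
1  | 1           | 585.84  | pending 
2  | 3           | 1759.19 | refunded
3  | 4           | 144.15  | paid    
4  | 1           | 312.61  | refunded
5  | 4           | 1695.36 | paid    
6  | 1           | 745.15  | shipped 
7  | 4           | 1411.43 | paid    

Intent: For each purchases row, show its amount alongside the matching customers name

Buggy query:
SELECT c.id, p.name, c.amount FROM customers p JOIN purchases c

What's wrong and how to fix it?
Bug: Missing join condition: each purchases row is matched to all customers rows instead of just its own

Fix: Specify the join condition linking the foreign key to the parent id

Corrected query:
SELECT c.id, p.name, c.amount FROM customers p JOIN purchases c ON c.customer_id = p.id

Result:
id | name  | amount 
---+-------+--------
1  | Dave  | 585.84 
2  | Frank | 1759.19
3  | Bob   | 144.15 
4  | Dave  | 312.61 
5  | Bob   | 1695.36
6  | Dave  | 745.15 
7  | Bob   | 1411.43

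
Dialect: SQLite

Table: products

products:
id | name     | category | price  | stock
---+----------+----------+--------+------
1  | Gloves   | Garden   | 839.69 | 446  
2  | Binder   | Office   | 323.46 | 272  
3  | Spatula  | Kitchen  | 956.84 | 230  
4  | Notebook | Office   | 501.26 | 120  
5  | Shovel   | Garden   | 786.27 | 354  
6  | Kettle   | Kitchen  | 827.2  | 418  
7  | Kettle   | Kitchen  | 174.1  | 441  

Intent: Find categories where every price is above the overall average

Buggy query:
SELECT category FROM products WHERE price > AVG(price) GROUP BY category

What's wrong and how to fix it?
Bug: AVG() is an aggregate; it can't sit directly in WHERE

Fix: Compute the overall average in a scalar subquery and compare each group's MIN against it in HAVING

Corrected query:
SELECT category FROM products GROUP BY category HAVING MIN(price) > (SELECT AVG(price) FROM products)

Result:
category
--------
Garden  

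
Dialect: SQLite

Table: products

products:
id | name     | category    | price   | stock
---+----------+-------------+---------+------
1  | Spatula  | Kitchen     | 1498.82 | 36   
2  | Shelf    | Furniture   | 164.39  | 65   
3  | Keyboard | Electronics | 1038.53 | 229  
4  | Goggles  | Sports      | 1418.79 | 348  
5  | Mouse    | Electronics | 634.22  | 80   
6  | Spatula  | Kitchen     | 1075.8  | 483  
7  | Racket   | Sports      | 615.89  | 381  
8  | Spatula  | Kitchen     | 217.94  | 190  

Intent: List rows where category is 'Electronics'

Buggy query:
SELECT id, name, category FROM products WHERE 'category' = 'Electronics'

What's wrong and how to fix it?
Bug: 'category' in single quotes is a string literal, not the column; the comparison is literal-vs-literal and never true

Fix: Remove the quotes around the column name (or use double quotes for an identifier)

Corrected query:
SELECT id, name, category FROM products WHERE category = 'Electronics'

Result:
id | name     | category   
---+----------+------------
3  | Keyboard | Electronics
5  | Mouse    | Electronics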